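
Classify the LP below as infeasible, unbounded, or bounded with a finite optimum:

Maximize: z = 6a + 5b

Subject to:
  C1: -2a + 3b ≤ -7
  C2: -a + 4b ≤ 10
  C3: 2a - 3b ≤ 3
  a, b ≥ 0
C3 requires 2a - 3b ≤ 3, while C1 (-2a + 3b ≤ -7) is equivalent to 2a - 3b ≥ 7. Together they would need 7 ≤ 2a - 3b ≤ 3, which is impossible since 7 > 3. No point satisfies all constraints.

Infeasible: no point satisfies all constraints simultaneously.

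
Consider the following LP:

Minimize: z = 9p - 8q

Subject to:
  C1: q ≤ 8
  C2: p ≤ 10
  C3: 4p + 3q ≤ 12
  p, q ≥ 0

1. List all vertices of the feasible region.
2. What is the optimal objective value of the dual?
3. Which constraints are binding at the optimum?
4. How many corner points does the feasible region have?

1. (0, 0), (3, 0), (0, 4)
2. -32 (by strong duality, equal to the primal optimum)
3. C3, p ≥ 0
4. 3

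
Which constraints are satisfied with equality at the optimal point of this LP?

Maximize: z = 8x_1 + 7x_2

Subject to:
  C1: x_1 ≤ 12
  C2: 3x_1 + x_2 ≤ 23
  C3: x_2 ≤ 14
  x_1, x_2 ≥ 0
Optimal: x_1 = 3, x_2 = 14
Binding: C2, C3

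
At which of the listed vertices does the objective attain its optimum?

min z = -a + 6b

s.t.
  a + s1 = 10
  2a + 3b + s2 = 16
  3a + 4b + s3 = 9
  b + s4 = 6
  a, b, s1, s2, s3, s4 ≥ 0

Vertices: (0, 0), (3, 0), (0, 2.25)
Evaluating z = -a + 6b at each vertex:
  (0, 0): z = 0
  (3, 0): z = -3
  (0, 2.25): z = 13.5

The smallest value is z = -3, attained at (3, 0).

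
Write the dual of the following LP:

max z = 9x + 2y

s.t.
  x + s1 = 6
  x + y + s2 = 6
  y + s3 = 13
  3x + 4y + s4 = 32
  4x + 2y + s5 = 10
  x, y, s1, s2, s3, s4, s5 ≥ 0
Minimize: z = 6y1 + 6y2 + 13y3 + 32y4 + 10y5

Subject to:
  C1: -y1 - y2 - 3y4 - 4y5 ≤ -9
  C2: -y2 - y3 - 4y4 - 2y5 ≤ -2
  y1, y2, y3, y4, y5 ≥ 0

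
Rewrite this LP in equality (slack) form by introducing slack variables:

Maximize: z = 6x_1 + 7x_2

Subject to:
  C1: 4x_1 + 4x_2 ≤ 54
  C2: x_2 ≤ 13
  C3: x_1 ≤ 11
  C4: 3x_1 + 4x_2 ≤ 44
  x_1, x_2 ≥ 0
max z = 6x_1 + 7x_2

s.t.
  4x_1 + 4x_2 + s1 = 54
  x_2 + s2 = 13
  x_1 + s3 = 11
  3x_1 + 4x_2 + s4 = 44
  x_1, x_2, s1, s2, s3, s4 ≥ 0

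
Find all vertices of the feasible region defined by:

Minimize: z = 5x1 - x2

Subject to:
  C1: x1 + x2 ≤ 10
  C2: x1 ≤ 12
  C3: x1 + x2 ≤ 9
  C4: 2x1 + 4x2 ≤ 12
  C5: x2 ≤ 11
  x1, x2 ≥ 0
Each vertex is the intersection of two constraint boundaries that also satisfies all remaining constraints:
  x1 = 0 and x2 = 0 → (0, 0)
  2x1 + 4x2 = 12 and x2 = 0 → (6, 0)
  2x1 + 4x2 = 12 and x1 = 0 → (0, 3)

Vertices: (0, 0), (6, 0), (0, 3)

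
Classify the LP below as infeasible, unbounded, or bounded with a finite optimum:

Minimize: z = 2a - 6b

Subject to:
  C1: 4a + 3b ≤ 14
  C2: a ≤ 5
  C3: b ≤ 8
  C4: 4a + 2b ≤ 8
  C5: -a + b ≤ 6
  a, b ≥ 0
The point (0, 4) satisfies every constraint, so the LP is feasible; the constraints give a ≤ 5 and b ≤ 8, which with a, b ≥ 0 keep the feasible region inside a bounded box. A feasible, bounded LP attains a finite optimum at a vertex.

Bounded optimum: z* = -24 at (0, 4).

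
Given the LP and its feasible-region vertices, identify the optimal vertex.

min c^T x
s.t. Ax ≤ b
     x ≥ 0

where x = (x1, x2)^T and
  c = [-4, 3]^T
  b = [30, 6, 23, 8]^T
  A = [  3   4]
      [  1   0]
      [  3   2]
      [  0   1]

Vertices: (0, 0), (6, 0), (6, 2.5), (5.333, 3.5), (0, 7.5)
Evaluating z = -4x1 + 3x2 at each vertex:
  (0, 0): z = 0
  (6, 0): z = -24
  (6, 2.5): z = -16.5
  (5.333, 3.5): z = -10.83
  (0, 7.5): z = 22.5

The smallest value is z = -24, attained at (6, 0).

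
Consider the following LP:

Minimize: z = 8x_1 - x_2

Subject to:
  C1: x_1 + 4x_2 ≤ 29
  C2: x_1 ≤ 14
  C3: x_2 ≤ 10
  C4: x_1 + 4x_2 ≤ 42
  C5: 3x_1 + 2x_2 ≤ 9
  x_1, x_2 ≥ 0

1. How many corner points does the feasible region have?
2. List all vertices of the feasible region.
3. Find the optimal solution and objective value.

1. 3
2. (0, 0), (3, 0), (0, 4.5)
3. x_1 = 0, x_2 = 4.5, z = -4.5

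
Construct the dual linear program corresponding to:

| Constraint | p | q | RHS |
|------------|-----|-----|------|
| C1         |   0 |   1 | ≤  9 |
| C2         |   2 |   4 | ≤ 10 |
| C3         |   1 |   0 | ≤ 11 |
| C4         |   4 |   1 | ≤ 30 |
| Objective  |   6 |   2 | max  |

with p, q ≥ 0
Minimize: z = 9y1 + 10y2 + 11y3 + 30y4

Subject to:
  C1: -2y2 - y3 - 4y4 ≤ -6
  C2: -y1 - 4y2 - y4 ≤ -2
  y1, y2, y3, y4 ≥ 0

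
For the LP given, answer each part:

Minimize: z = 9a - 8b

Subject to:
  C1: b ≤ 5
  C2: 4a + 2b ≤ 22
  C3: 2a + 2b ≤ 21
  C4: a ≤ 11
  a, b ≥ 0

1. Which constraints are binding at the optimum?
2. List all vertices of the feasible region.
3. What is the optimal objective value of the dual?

1. C1, a ≥ 0
2. (0, 0), (5.5, 0), (3, 5), (0, 5)
3. -40 (by strong duality, equal to the primal optimum)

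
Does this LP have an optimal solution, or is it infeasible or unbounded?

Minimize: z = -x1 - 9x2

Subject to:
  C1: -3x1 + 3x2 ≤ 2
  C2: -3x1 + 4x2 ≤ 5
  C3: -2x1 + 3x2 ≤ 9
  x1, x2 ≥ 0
Feasible point: (0, 0) satisfies every constraint, so the LP is feasible.
Direction d = (1, 0): for each constraint row a, a·d ≤ 0 —
  (-3)(1) + (3)(0) = -3 ≤ 0
  (-3)(1) + (4)(0) = -3 ≤ 0
  (-2)(1) + (3)(0) = -2 ≤ 0
and d ≥ 0, so (0, 0) + t·d stays feasible for every t ≥ 0. Along this ray z = -x1 - 9x2 changes by -1 per unit t, so z → −∞.

Unbounded — the objective can decrease without bound over the feasible region.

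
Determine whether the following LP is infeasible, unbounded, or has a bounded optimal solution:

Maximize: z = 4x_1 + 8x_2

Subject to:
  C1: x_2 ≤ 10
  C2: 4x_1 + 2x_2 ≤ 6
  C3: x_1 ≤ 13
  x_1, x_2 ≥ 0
The point (0, 3) satisfies every constraint, so the LP is feasible; the constraints give x_1 ≤ 13 and x_2 ≤ 10, which with x_1, x_2 ≥ 0 keep the feasible region inside a bounded box. A feasible, bounded LP attains a finite optimum at a vertex.

Evaluating z = 4x_1 + 8x_2 at each vertex:
  (0, 0): z = 0
  (1.5, 0): z = 6
  (0, 3): z = 24

Feasible with finite optimum z* = 24 at (0, 3).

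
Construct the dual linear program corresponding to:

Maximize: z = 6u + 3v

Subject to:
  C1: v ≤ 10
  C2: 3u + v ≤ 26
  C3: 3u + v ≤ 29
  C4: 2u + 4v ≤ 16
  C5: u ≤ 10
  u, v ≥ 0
Minimize: z = 10y1 + 26y2 + 29y3 + 16y4 + 10y5

Subject to:
  C1: -3y2 - 3y3 - 2y4 - y5 ≤ -6
  C2: -y1 - y2 - y3 - 4y4 ≤ -3
  y1, y2, y3, y4, y5 ≥ 0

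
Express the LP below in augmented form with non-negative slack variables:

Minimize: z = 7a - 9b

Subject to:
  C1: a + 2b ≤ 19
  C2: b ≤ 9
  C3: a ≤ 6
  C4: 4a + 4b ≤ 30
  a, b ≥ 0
min z = 7a - 9b

s.t.
  a + 2b + s1 = 19
  b + s2 = 9
  a + s3 = 6
  4a + 4b + s4 = 30
  a, b, s1, s2, s3, s4 ≥ 0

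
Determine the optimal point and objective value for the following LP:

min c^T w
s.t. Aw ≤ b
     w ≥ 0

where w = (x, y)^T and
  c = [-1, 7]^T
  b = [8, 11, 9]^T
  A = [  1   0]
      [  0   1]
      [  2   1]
Each vertex is the intersection of two constraint boundaries that also satisfies all remaining constraints:
  x = 0 and y = 0 → (0, 0)
  2x + y = 9 and y = 0 → (4.5, 0)
  2x + y = 9 and x = 0 → (0, 9)

Evaluating z = -x + 7y at each vertex:
  (0, 0): z = 0
  (4.5, 0): z = -4.5
  (0, 9): z = 63

The minimum is at (4.5, 0) with z = -4.5.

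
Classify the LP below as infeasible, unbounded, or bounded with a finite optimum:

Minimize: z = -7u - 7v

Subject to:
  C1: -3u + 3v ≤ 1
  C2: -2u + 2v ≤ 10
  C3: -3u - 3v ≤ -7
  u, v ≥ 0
Feasible point: (2, 1) satisfies every constraint, so the LP is feasible.
Direction d = (1, 0): for each constraint row a, a·d ≤ 0 —
  (-3)(1) + (3)(0) = -3 ≤ 0
  (-2)(1) + (2)(0) = -2 ≤ 0
  (-3)(1) + (-3)(0) = -3 ≤ 0
and d ≥ 0, so (2, 1) + t·d stays feasible for every t ≥ 0. Along this ray z = -7u - 7v changes by -7 per unit t, so z → −∞.

The LP is unbounded; z can be made arbitrarily small.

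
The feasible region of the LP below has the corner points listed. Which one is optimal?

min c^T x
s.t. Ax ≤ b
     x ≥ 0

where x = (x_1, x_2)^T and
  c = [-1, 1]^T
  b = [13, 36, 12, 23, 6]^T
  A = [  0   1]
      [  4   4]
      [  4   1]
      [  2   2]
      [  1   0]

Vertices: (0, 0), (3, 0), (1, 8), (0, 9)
(3, 0) with z = -3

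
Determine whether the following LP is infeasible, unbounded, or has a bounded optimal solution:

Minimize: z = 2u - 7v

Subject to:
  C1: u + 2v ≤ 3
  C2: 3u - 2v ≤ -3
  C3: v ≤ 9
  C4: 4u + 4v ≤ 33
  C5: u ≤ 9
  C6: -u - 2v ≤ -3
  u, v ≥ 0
The point (0, 1.5) satisfies every constraint, so the LP is feasible; the constraints give u ≤ 9 and v ≤ 9, which with u, v ≥ 0 keep the feasible region inside a bounded box. A feasible, bounded LP attains a finite optimum at a vertex.

Evaluating z = 2u - 7v at each vertex:
  (0, 1.5): z = -10.5

The LP has an optimal solution: (0, 1.5) with z = -10.5.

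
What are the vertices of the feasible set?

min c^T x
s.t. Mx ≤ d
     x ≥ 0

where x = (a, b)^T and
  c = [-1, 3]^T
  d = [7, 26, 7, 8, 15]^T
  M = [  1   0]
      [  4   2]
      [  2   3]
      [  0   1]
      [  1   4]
Each vertex is the intersection of two constraint boundaries that also satisfies all remaining constraints:
  a = 0 and b = 0 → (0, 0)
  2a + 3b = 7 and b = 0 → (3.5, 0)
  2a + 3b = 7 and a = 0 → (0, 2.333)

Vertices: (0, 0), (3.5, 0), (0, 2.333)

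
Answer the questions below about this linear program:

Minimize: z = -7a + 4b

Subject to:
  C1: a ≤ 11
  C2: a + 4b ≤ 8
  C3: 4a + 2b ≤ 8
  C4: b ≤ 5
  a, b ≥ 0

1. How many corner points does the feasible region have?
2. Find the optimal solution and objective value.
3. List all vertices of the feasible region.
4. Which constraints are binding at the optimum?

1. 4
2. a = 2, b = 0, z = -14
3. (0, 0), (2, 0), (1.143, 1.714), (0, 2)
4. C3, b ≥ 0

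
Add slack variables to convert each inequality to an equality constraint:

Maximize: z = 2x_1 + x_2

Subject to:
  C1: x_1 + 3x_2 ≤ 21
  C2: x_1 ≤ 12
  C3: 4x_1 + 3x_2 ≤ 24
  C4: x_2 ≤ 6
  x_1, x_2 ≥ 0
max z = 2x_1 + x_2

s.t.
  x_1 + 3x_2 + s1 = 21
  x_1 + s2 = 12
  4x_1 + 3x_2 + s3 = 24
  x_2 + s4 = 6
  x_1, x_2, s1, s2, s3, s4 ≥ 0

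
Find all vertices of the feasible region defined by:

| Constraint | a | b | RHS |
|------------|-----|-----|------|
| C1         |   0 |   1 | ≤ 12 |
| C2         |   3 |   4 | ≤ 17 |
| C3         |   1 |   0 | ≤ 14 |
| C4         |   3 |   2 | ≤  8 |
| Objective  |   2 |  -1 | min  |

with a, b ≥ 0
Each vertex is the intersection of two constraint boundaries that also satisfies all remaining constraints:
  a = 0 and b = 0 → (0, 0)
  3a + 2b = 8 and b = 0 → (2.667, 0)
  3a + 2b = 8 and a = 0 → (0, 4)

Vertices: (0, 0), (2.667, 0), (0, 4)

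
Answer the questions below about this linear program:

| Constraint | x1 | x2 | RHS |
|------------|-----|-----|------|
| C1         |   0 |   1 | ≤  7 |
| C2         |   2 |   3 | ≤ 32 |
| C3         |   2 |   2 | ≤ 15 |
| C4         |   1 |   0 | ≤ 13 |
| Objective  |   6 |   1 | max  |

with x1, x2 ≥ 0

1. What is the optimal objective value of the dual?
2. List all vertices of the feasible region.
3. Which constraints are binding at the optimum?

1. 45 (by strong duality, equal to the primal optimum)
2. (0, 0), (7.5, 0), (0.5, 7), (0, 7)
3. C3, x2 ≥ 0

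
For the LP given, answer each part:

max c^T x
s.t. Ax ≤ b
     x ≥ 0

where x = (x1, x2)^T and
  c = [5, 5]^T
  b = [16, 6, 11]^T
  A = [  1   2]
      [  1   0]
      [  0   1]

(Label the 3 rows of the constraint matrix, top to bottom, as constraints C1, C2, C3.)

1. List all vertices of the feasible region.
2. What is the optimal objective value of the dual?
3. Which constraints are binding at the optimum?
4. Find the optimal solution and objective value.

1. (0, 0), (6, 0), (6, 5), (0, 8)
2. 55 (by strong duality, equal to the primal optimum)
3. C1, C2
4. x1 = 6, x2 = 5, z = 55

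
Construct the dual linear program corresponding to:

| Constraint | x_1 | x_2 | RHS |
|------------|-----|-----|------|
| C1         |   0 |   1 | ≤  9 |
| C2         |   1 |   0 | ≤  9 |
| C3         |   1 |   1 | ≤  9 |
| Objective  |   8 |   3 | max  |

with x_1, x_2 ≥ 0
Minimize: z = 9y1 + 9y2 + 9y3

Subject to:
  C1: -y2 - y3 ≤ -8
  C2: -y1 - y3 ≤ -3
  y1, y2, y3 ≥ 0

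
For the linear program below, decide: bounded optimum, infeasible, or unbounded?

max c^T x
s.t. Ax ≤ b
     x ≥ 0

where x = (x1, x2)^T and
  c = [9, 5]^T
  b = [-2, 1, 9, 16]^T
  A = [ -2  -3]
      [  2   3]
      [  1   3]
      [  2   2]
One constraint requires 2x1 + 3x2 ≤ 1, while the constraint -2x1 - 3x2 ≤ -2 is equivalent to 2x1 + 3x2 ≥ 2. Together they would need 2 ≤ 2x1 + 3x2 ≤ 1, which is impossible since 2 > 1. No point satisfies all constraints.

The feasible region is empty; the LP is infeasible.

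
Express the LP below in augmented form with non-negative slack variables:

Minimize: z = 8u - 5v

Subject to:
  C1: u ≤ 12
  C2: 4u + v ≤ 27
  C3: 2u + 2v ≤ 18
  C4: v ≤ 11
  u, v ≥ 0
min z = 8u - 5v

s.t.
  u + s1 = 12
  4u + v + s2 = 27
  2u + 2v + s3 = 18
  v + s4 = 11
  u, v, s1, s2, s3, s4 ≥ 0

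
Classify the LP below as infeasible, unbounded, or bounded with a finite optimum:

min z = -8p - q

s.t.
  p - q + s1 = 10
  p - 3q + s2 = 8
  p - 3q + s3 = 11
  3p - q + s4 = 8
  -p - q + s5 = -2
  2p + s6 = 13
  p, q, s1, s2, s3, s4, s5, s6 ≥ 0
Feasible point: (0, 2) satisfies every constraint, so the LP is feasible.
Direction d = (0, 1): for each constraint row a, a·d ≤ 0 —
  (1)(0) + (-1)(1) = -1 ≤ 0
  (1)(0) + (-3)(1) = -3 ≤ 0
  (1)(0) + (-3)(1) = -3 ≤ 0
  (3)(0) + (-1)(1) = -1 ≤ 0
  (-1)(0) + (-1)(1) = -1 ≤ 0
  (2)(0) + (0)(1) = 0 ≤ 0
and d ≥ 0, so (0, 2) + t·d stays feasible for every t ≥ 0. Along this ray z = -8p - q changes by -1 per unit t, so z → −∞.

Unbounded: there is a feasible ray along which z → −∞.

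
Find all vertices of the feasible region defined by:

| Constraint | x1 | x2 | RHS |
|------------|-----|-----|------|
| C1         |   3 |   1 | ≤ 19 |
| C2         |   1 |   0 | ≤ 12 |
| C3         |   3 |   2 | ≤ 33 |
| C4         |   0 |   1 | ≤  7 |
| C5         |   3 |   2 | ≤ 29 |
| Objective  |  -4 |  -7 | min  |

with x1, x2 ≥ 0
Each vertex is the intersection of two constraint boundaries that also satisfies all remaining constraints:
  x1 = 0 and x2 = 0 → (0, 0)
  3x1 + x2 = 19 and x2 = 0 → (6.333, 0)
  3x1 + x2 = 19 and x2 = 7 → (4, 7)
  x2 = 7 and x1 = 0 → (0, 7)

Vertices: (0, 0), (6.333, 0), (4, 7), (0, 7)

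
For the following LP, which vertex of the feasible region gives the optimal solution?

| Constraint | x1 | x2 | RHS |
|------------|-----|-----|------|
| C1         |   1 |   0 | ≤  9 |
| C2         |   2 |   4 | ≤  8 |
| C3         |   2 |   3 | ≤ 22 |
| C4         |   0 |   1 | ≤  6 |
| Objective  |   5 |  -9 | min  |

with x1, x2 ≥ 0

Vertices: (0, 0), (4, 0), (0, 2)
(0, 2) with z = -18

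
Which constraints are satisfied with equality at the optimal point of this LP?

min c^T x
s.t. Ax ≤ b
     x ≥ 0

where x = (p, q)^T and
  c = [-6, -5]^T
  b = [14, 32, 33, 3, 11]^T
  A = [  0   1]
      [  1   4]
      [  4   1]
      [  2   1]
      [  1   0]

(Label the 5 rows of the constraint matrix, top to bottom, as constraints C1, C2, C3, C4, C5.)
Optimal: p = 0, q = 3
Slack at optimum:
  C1: slack = 11
  C2: slack = 20
  C3: slack = 30
  C4: slack = 0 (binding)
  C5: slack = 11
  p ≥ 0: p = 0 (binding)
  q ≥ 0: q = 3
Binding constraints: C4, p ≥ 0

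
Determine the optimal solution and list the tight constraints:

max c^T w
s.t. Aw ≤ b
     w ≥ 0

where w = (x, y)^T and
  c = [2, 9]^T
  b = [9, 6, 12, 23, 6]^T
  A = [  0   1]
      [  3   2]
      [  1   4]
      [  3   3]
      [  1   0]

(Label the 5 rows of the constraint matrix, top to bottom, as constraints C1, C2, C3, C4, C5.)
Optimal: x = 0, y = 3
Slack at optimum:
  C1: slack = 6
  C2: slack = 0 (binding)
  C3: slack = 0 (binding)
  C4: slack = 14
  C5: slack = 6
  x ≥ 0: x = 0 (binding)
  y ≥ 0: y = 3
Binding constraints: C2, C3, x ≥ 0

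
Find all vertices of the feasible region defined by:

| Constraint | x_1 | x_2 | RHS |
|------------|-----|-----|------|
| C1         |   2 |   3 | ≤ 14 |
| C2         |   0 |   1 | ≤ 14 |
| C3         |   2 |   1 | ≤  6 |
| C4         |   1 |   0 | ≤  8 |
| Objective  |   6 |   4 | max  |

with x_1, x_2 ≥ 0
Each vertex is the intersection of two constraint boundaries that also satisfies all remaining constraints:
  x_1 = 0 and x_2 = 0 → (0, 0)
  2x_1 + x_2 = 6 and x_2 = 0 → (3, 0)
  2x_1 + 3x_2 = 14 and 2x_1 + x_2 = 6 → (1, 4)
  2x_1 + 3x_2 = 14 and x_1 = 0 → (0, 4.667)

Vertices: (0, 0), (3, 0), (1, 4), (0, 4.667)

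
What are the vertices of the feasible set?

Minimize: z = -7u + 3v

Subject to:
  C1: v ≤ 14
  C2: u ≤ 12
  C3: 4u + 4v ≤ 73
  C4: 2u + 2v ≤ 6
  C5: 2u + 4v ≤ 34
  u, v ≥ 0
Each vertex is the intersection of two constraint boundaries that also satisfies all remaining constraints:
  u = 0 and v = 0 → (0, 0)
  2u + 2v = 6 and v = 0 → (3, 0)
  2u + 2v = 6 and u = 0 → (0, 3)

Vertices: (0, 0), (3, 0), (0, 3)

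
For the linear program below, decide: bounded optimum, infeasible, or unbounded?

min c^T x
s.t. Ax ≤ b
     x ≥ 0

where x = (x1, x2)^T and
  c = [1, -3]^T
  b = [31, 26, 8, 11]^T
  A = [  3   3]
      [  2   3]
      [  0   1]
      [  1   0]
The point (0, 8) satisfies every constraint, so the LP is feasible; the constraints give x1 ≤ 11 and x2 ≤ 8, which with x1, x2 ≥ 0 keep the feasible region inside a bounded box. A feasible, bounded LP attains a finite optimum at a vertex.

Evaluating z = x1 - 3x2 at each vertex:
  (0, 0): z = 0
  (10.33, 0): z = 10.33
  (5, 5.333): z = -11
  (1, 8): z = -23
  (0, 8): z = -24

Feasible with finite optimum z* = -24 at (0, 8).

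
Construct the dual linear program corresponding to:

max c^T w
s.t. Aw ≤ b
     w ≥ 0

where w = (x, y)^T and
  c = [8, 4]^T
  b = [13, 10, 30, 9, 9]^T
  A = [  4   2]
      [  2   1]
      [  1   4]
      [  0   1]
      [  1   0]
Minimize: z = 13y1 + 10y2 + 30y3 + 9y4 + 9y5

Subject to:
  C1: -4y1 - 2y2 - y3 - y5 ≤ -8
  C2: -2y1 - y2 - 4y3 - y4 ≤ -4
  y1, y2, y3, y4, y5 ≥ 0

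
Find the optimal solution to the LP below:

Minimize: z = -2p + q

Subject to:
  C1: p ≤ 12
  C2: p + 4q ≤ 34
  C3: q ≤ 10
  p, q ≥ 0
Each vertex is the intersection of two constraint boundaries that also satisfies all remaining constraints:
  p = 0 and q = 0 → (0, 0)
  p = 12 and q = 0 → (12, 0)
  p = 12 and p + 4q = 34 → (12, 5.5)
  p + 4q = 34 and p = 0 → (0, 8.5)

Evaluating z = -2p + q at each vertex:
  (0, 0): z = 0
  (12, 0): z = -24
  (12, 5.5): z = -18.5
  (0, 8.5): z = 8.5

The minimum is at (12, 0) with z = -24.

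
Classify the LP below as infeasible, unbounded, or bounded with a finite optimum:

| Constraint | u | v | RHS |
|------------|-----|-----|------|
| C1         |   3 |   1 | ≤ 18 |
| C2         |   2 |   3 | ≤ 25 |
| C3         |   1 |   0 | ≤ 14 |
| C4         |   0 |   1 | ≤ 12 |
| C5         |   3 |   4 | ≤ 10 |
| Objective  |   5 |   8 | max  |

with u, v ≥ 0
The point (0, 2.5) satisfies every constraint, so the LP is feasible; the constraints give u ≤ 14 and v ≤ 12, which with u, v ≥ 0 keep the feasible region inside a bounded box. A feasible, bounded LP attains a finite optimum at a vertex.

Bounded optimum: z* = 20 at (0, 2.5).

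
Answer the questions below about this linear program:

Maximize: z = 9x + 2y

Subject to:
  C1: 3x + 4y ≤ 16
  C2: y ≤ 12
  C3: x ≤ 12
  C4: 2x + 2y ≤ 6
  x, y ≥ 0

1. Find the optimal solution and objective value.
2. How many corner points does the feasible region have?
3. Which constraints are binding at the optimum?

1. x = 3, y = 0, z = 27
2. 3
3. C4, y ≥ 0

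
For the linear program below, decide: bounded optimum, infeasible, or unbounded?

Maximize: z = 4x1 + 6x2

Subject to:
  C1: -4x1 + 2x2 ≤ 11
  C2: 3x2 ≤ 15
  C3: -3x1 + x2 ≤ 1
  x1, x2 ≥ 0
Feasible point: (0, 0) satisfies every constraint, so the LP is feasible.
Direction d = (1, 0): for each constraint row a, a·d ≤ 0 —
  (-4)(1) + (2)(0) = -4 ≤ 0
  (0)(1) + (3)(0) = 0 ≤ 0
  (-3)(1) + (1)(0) = -3 ≤ 0
and d ≥ 0, so (0, 0) + t·d stays feasible for every t ≥ 0. Along this ray z = 4x1 + 6x2 changes by 4 per unit t, so z → +∞.

Unbounded — the objective can increase without bound over the feasible region.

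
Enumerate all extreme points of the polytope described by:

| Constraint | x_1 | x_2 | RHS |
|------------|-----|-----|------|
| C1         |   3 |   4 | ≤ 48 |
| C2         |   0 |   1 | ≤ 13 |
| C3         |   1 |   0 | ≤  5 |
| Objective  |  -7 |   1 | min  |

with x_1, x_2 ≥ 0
Each vertex is the intersection of two constraint boundaries that also satisfies all remaining constraints:
  x_1 = 0 and x_2 = 0 → (0, 0)
  x_1 = 5 and x_2 = 0 → (5, 0)
  3x_1 + 4x_2 = 48 and x_1 = 5 → (5, 8.25)
  3x_1 + 4x_2 = 48 and x_1 = 0 → (0, 12)

Vertices: (0, 0), (5, 0), (5, 8.25), (0, 12)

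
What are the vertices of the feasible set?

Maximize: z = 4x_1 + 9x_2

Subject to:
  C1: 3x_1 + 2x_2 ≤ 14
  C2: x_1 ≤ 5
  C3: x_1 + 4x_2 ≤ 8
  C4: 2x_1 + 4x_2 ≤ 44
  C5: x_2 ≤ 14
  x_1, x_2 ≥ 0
Each vertex is the intersection of two constraint boundaries that also satisfies all remaining constraints:
  x_1 = 0 and x_2 = 0 → (0, 0)
  3x_1 + 2x_2 = 14 and x_2 = 0 → (4.667, 0)
  3x_1 + 2x_2 = 14 and x_1 + 4x_2 = 8 → (4, 1)
  x_1 + 4x_2 = 8 and x_1 = 0 → (0, 2)

Vertices: (0, 0), (4.667, 0), (4, 1), (0, 2)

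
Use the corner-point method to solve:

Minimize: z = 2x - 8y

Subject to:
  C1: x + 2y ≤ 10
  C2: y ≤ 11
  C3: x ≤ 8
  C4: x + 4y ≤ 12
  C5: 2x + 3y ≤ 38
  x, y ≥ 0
Each vertex is the intersection of two constraint boundaries that also satisfies all remaining constraints:
  x = 0 and y = 0 → (0, 0)
  x = 8 and y = 0 → (8, 0)
  x + 2y = 10 and x = 8 → (8, 1)
  x + 4y = 12 and x = 0 → (0, 3)

Evaluating z = 2x - 8y at each vertex:
  (0, 0): z = 0
  (8, 0): z = 16
  (8, 1): z = 8
  (0, 3): z = -24

The minimum is at (0, 3) with z = -24.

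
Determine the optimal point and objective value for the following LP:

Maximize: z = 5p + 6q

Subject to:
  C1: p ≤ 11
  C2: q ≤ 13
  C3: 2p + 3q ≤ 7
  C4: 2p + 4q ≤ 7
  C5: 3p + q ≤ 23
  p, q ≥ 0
Each vertex is the intersection of two constraint boundaries that also satisfies all remaining constraints:
  p = 0 and q = 0 → (0, 0)
  2p + 3q = 7 and 2p + 4q = 7 → (3.5, 0)
  2p + 4q = 7 and p = 0 → (0, 1.75)

Evaluating z = 5p + 6q at each vertex:
  (0, 0): z = 0
  (3.5, 0): z = 17.5
  (0, 1.75): z = 10.5

The maximum is at (3.5, 0) with z = 17.5.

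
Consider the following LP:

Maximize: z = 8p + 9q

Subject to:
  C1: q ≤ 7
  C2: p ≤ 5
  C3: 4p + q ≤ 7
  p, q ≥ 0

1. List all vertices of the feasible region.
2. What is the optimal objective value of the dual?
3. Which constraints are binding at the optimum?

1. (0, 0), (1.75, 0), (0, 7)
2. 63 (by strong duality, equal to the primal optimum)
3. C1, C3, p ≥ 0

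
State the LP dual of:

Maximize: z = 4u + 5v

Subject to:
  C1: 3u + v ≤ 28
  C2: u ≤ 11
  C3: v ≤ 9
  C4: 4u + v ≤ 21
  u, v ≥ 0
Minimize: z = 28y1 + 11y2 + 9y3 + 21y4

Subject to:
  C1: -3y1 - y2 - 4y4 ≤ -4
  C2: -y1 - y3 - y4 ≤ -5
  y1, y2, y3, y4 ≥ 0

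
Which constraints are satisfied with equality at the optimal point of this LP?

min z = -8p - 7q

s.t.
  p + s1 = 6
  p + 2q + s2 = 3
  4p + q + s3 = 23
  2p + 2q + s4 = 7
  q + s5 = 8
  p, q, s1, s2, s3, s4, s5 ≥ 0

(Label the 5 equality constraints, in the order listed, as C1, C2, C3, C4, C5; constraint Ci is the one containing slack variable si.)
Optimal: p = 3, q = 0
Slack at optimum:
  C1: slack = 3
  C2: slack = 0 (binding)
  C3: slack = 11
  C4: slack = 1
  C5: slack = 8
  p ≥ 0: p = 3
  q ≥ 0: q = 0 (binding)
Binding constraints: C2, q ≥ 0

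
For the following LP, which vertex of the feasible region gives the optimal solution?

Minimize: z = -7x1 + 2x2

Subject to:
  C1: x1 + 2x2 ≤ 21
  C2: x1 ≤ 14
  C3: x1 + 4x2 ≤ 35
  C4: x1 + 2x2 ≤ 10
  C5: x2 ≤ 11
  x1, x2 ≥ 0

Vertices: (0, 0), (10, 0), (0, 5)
(10, 0) with z = -70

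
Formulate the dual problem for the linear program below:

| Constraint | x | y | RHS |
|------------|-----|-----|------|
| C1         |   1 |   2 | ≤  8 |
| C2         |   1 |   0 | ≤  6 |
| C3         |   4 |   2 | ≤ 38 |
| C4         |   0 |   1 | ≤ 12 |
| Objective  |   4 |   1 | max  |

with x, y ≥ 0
Minimize: z = 8y1 + 6y2 + 38y3 + 12y4

Subject to:
  C1: -y1 - y2 - 4y3 ≤ -4
  C2: -2y1 - 2y3 - y4 ≤ -1
  y1, y2, y3, y4 ≥ 0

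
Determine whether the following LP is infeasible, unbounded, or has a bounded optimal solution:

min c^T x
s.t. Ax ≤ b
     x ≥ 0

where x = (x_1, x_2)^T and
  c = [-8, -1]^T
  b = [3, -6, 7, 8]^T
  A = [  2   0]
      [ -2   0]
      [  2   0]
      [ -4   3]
One constraint requires 2x_1 ≤ 3, while the constraint -2x_1 ≤ -6 is equivalent to 2x_1 ≥ 6. Together they would need 6 ≤ 2x_1 ≤ 3, which is impossible since 6 > 3. No point satisfies all constraints.

Infeasible — the constraint set is empty.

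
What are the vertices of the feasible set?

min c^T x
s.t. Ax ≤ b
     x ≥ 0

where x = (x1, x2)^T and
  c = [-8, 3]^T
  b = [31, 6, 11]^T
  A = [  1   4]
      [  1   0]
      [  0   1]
Each vertex is the intersection of two constraint boundaries that also satisfies all remaining constraints:
  x1 = 0 and x2 = 0 → (0, 0)
  x1 = 6 and x2 = 0 → (6, 0)
  x1 + 4x2 = 31 and x1 = 6 → (6, 6.25)
  x1 + 4x2 = 31 and x1 = 0 → (0, 7.75)

Vertices: (0, 0), (6, 0), (6, 6.25), (0, 7.75)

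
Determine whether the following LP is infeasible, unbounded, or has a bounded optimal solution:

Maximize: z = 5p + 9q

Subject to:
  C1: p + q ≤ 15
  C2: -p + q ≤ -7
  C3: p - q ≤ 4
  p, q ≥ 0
C3 requires p - q ≤ 4, while C2 (-p + q ≤ -7) is equivalent to p - q ≥ 7. Together they would need 7 ≤ p - q ≤ 4, which is impossible since 7 > 4. No point satisfies all constraints.

Infeasible: no point satisfies all constraints simultaneously.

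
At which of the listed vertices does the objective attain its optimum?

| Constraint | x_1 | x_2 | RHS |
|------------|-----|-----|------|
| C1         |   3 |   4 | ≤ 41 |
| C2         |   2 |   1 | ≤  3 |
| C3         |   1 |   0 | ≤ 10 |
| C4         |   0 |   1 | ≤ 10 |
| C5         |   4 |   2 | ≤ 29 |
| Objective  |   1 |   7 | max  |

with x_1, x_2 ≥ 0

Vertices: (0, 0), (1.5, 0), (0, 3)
Evaluating z = x_1 + 7x_2 at each vertex:
  (0, 0): z = 0
  (1.5, 0): z = 1.5
  (0, 3): z = 21

The largest value is z = 21, attained at (0, 3).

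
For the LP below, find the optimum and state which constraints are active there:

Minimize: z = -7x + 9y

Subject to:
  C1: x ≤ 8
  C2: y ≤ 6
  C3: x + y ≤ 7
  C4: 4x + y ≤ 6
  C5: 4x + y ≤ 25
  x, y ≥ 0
Optimal: x = 1.5, y = 0
Binding: C4, y ≥ 0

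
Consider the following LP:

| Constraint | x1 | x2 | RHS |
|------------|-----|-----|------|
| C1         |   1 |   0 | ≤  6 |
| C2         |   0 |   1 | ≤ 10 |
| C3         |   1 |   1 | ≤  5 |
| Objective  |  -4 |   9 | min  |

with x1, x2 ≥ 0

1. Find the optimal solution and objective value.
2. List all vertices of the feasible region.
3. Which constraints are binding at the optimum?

1. x1 = 5, x2 = 0, z = -20
2. (0, 0), (5, 0), (0, 5)
3. C3, x2 ≥ 0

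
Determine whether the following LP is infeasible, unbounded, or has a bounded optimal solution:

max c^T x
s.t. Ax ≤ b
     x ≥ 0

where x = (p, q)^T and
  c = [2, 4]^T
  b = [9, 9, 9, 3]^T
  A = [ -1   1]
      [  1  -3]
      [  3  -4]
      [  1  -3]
Feasible point: (0, 0) satisfies every constraint, so the LP is feasible.
Direction d = (1, 1): for each constraint row a, a·d ≤ 0 —
  (-1)(1) + (1)(1) = 0 ≤ 0
  (1)(1) + (-3)(1) = -2 ≤ 0
  (3)(1) + (-4)(1) = -1 ≤ 0
  (1)(1) + (-3)(1) = -2 ≤ 0
and d ≥ 0, so (0, 0) + t·d stays feasible for every t ≥ 0. Along this ray z = 2p + 4q changes by 6 per unit t, so z → +∞.

The LP is unbounded; z can be made arbitrarily large.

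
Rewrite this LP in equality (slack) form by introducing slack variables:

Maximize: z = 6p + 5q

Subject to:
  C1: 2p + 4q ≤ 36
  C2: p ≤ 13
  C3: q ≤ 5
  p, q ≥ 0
max z = 6p + 5q

s.t.
  2p + 4q + s1 = 36
  p + s2 = 13
  q + s3 = 5
  p, q, s1, s2, s3 ≥ 0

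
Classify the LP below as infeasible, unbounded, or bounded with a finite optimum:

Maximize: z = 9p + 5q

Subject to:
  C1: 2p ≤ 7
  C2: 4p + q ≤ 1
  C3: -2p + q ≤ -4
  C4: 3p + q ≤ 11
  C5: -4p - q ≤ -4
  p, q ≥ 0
C2 requires 4p + q ≤ 1, while C5 (-4p - q ≤ -4) is equivalent to 4p + q ≥ 4. Together they would need 4 ≤ 4p + q ≤ 1, which is impossible since 4 > 1. No point satisfies all constraints.

The feasible region is empty; the LP is infeasible.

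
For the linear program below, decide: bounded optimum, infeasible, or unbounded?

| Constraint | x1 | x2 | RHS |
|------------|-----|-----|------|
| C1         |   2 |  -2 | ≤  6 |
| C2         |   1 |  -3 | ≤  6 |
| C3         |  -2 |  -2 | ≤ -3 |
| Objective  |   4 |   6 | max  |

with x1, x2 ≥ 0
Feasible point: (0, 2) satisfies every constraint, so the LP is feasible.
Direction d = (0, 1): for each constraint row a, a·d ≤ 0 —
  (2)(0) + (-2)(1) = -2 ≤ 0
  (1)(0) + (-3)(1) = -3 ≤ 0
  (-2)(0) + (-2)(1) = -2 ≤ 0
and d ≥ 0, so (0, 2) + t·d stays feasible for every t ≥ 0. Along this ray z = 4x1 + 6x2 changes by 6 per unit t, so z → +∞.

Unbounded — the objective can increase without bound over the feasible region.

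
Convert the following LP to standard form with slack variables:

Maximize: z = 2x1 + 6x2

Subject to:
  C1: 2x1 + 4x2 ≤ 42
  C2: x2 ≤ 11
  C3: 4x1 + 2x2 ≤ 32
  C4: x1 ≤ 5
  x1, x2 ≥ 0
max z = 2x1 + 6x2

s.t.
  2x1 + 4x2 + s1 = 42
  x2 + s2 = 11
  4x1 + 2x2 + s3 = 32
  x1 + s4 = 5
  x1, x2, s1, s2, s3, s4 ≥ 0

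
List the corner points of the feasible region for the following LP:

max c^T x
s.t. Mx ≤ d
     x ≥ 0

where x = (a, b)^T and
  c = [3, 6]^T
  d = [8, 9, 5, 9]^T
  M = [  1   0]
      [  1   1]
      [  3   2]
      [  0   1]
Each vertex is the intersection of two constraint boundaries that also satisfies all remaining constraints:
  a = 0 and b = 0 → (0, 0)
  3a + 2b = 5 and b = 0 → (1.667, 0)
  3a + 2b = 5 and a = 0 → (0, 2.5)

Vertices: (0, 0), (1.667, 0), (0, 2.5)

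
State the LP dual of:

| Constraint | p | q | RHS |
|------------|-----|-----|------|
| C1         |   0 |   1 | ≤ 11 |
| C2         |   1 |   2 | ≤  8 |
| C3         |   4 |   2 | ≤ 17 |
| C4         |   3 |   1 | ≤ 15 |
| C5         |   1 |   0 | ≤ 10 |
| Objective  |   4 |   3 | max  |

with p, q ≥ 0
Minimize: z = 11y1 + 8y2 + 17y3 + 15y4 + 10y5

Subject to:
  C1: -y2 - 4y3 - 3y4 - y5 ≤ -4
  C2: -y1 - 2y2 - 2y3 - y4 ≤ -3
  y1, y2, y3, y4, y5 ≥ 0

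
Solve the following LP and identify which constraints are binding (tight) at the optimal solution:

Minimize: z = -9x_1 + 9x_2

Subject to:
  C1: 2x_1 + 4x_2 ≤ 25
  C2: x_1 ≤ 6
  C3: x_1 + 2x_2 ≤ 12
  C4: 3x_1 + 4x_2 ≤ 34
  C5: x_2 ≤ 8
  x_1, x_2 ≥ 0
Optimal: x_1 = 6, x_2 = 0
Slack at optimum:
  C1: slack = 13
  C2: slack = 0 (binding)
  C3: slack = 6
  C4: slack = 16
  C5: slack = 8
  x_1 ≥ 0: x_1 = 6
  x_2 ≥ 0: x_2 = 0 (binding)
Binding constraints: C2, x_2 ≥ 0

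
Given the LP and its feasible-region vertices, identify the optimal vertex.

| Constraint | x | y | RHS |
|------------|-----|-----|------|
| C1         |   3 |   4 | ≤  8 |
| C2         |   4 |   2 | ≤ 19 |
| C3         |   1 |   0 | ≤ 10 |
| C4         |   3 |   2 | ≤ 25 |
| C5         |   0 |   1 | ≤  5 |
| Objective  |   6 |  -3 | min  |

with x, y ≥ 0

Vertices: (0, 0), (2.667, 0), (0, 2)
Evaluating z = 6x - 3y at each vertex:
  (0, 0): z = 0
  (2.667, 0): z = 16
  (0, 2): z = -6

The smallest value is z = -6, attained at (0, 2).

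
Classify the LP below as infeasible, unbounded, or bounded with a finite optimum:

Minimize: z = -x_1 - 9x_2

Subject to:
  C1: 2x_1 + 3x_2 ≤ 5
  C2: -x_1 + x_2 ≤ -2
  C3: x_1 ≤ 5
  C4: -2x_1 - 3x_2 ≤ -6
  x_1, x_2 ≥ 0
C1 requires 2x_1 + 3x_2 ≤ 5, while C4 (-2x_1 - 3x_2 ≤ -6) is equivalent to 2x_1 + 3x_2 ≥ 6. Together they would need 6 ≤ 2x_1 + 3x_2 ≤ 5, which is impossible since 6 > 5. No point satisfies all constraints.

Infeasible: no point satisfies all constraints simultaneously.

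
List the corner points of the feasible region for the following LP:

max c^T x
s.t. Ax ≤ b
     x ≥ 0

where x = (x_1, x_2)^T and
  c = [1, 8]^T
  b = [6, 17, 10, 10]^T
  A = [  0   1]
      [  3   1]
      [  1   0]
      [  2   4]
Each vertex is the intersection of two constraint boundaries that also satisfies all remaining constraints:
  x_1 = 0 and x_2 = 0 → (0, 0)
  2x_1 + 4x_2 = 10 and x_2 = 0 → (5, 0)
  2x_1 + 4x_2 = 10 and x_1 = 0 → (0, 2.5)

Vertices: (0, 0), (5, 0), (0, 2.5)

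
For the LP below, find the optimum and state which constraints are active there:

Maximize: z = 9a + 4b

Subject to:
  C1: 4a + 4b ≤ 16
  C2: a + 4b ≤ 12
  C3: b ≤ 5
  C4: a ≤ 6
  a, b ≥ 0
Optimal: a = 4, b = 0
Slack at optimum:
  C1: slack = 0 (binding)
  C2: slack = 8
  C3: slack = 5
  C4: slack = 2
  a ≥ 0: a = 4
  b ≥ 0: b = 0 (binding)
Binding constraints: C1, b ≥ 0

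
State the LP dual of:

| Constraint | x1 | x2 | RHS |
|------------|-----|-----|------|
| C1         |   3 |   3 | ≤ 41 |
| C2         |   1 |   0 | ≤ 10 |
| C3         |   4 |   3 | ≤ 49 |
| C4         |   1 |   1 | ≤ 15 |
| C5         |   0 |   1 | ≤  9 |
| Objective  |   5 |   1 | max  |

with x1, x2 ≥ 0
Minimize: z = 41y1 + 10y2 + 49y3 + 15y4 + 9y5

Subject to:
  C1: -3y1 - y2 - 4y3 - y4 ≤ -5
  C2: -3y1 - 3y3 - y4 - y5 ≤ -1
  y1, y2, y3, y4, y5 ≥ 0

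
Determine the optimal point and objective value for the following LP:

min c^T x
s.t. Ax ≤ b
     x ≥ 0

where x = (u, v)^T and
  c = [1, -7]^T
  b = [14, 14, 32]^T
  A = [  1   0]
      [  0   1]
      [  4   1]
Each vertex is the intersection of two constraint boundaries that also satisfies all remaining constraints:
  u = 0 and v = 0 → (0, 0)
  4u + v = 32 and v = 0 → (8, 0)
  v = 14 and 4u + v = 32 → (4.5, 14)
  v = 14 and u = 0 → (0, 14)

Evaluating z = u - 7v at each vertex:
  (0, 0): z = 0
  (8, 0): z = 8
  (4.5, 14): z = -93.5
  (0, 14): z = -98

The minimum is at (0, 14) with z = -98.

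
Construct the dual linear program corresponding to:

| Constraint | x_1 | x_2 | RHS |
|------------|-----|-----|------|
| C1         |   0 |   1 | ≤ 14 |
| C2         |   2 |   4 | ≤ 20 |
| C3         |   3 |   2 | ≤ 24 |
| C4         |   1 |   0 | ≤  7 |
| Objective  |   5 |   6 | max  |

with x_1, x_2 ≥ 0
Minimize: z = 14y1 + 20y2 + 24y3 + 7y4

Subject to:
  C1: -2y2 - 3y3 - y4 ≤ -5
  C2: -y1 - 4y2 - 2y3 ≤ -6
  y1, y2, y3, y4 ≥ 0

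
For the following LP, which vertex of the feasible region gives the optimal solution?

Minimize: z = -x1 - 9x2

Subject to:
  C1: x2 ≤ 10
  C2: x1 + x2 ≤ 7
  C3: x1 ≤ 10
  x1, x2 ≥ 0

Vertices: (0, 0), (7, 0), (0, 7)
(0, 7) with z = -63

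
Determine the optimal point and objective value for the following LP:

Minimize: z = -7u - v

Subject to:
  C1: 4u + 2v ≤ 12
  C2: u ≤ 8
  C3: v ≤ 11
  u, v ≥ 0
Each vertex is the intersection of two constraint boundaries that also satisfies all remaining constraints:
  u = 0 and v = 0 → (0, 0)
  4u + 2v = 12 and v = 0 → (3, 0)
  4u + 2v = 12 and u = 0 → (0, 6)

Evaluating z = -7u - v at each vertex:
  (0, 0): z = 0
  (3, 0): z = -21
  (0, 6): z = -6

The minimum is at (3, 0) with z = -21.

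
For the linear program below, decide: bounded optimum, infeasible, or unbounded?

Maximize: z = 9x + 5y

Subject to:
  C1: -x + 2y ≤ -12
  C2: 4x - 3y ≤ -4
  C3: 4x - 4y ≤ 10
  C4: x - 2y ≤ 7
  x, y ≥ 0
C4 requires x - 2y ≤ 7, while C1 (-x + 2y ≤ -12) is equivalent to x - 2y ≥ 12. Together they would need 12 ≤ x - 2y ≤ 7, which is impossible since 12 > 7. No point satisfies all constraints.

The feasible region is empty; the LP is infeasible.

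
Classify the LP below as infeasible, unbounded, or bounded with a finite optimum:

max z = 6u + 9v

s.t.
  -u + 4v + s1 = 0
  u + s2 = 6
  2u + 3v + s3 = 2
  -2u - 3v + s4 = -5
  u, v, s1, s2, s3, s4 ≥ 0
The row 2u + 3v + s3 = 2 with s3 ≥ 0 requires 2u + 3v ≤ 2, while the row -2u - 3v + s4 = -5 with s4 ≥ 0 is equivalent to 2u + 3v ≥ 5. Together they would need 5 ≤ 2u + 3v ≤ 2, which is impossible since 5 > 2. No point satisfies all constraints.

Infeasible: no point satisfies all constraints simultaneously.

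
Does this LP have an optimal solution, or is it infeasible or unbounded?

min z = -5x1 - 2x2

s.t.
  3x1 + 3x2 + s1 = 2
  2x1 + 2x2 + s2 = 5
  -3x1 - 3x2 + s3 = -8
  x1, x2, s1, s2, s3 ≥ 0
The row 3x1 + 3x2 + s1 = 2 with s1 ≥ 0 requires 3x1 + 3x2 ≤ 2, while the row -3x1 - 3x2 + s3 = -8 with s3 ≥ 0 is equivalent to 3x1 + 3x2 ≥ 8. Together they would need 8 ≤ 3x1 + 3x2 ≤ 2, which is impossible since 8 > 2. No point satisfies all constraints.

Infeasible — the constraint set is empty.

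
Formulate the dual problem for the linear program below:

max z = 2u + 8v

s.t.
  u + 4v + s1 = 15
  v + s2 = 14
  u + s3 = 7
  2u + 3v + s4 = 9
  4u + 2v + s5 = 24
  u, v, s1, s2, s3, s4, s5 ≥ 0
Minimize: z = 15y1 + 14y2 + 7y3 + 9y4 + 24y5

Subject to:
  C1: -y1 - y3 - 2y4 - 4y5 ≤ -2
  C2: -4y1 - y2 - 3y4 - 2y5 ≤ -8
  y1, y2, y3, y4, y5 ≥ 0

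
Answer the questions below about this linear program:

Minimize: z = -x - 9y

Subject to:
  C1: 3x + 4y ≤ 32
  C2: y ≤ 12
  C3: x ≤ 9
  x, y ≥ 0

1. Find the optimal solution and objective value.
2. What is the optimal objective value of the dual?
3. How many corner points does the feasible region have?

1. x = 0, y = 8, z = -72
2. -72 (by strong duality, equal to the primal optimum)
3. 4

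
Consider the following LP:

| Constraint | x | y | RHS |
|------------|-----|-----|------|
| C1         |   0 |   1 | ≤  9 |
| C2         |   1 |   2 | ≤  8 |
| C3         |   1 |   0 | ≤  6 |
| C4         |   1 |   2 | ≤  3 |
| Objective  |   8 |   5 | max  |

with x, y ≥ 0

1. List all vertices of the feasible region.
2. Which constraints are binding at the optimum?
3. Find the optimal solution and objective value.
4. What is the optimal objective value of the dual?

1. (0, 0), (3, 0), (0, 1.5)
2. C4, y ≥ 0
3. x = 3, y = 0, z = 24
4. 24 (by strong duality, equal to the primal optimum)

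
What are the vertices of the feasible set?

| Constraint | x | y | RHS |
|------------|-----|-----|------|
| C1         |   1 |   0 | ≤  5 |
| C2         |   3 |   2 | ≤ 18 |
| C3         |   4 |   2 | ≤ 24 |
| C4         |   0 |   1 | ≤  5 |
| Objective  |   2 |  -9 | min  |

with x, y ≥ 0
Each vertex is the intersection of two constraint boundaries that also satisfies all remaining constraints:
  x = 0 and y = 0 → (0, 0)
  x = 5 and y = 0 → (5, 0)
  x = 5 and 3x + 2y = 18 → (5, 1.5)
  3x + 2y = 18 and y = 5 → (2.667, 5)
  y = 5 and x = 0 → (0, 5)

Vertices: (0, 0), (5, 0), (5, 1.5), (2.667, 5), (0, 5)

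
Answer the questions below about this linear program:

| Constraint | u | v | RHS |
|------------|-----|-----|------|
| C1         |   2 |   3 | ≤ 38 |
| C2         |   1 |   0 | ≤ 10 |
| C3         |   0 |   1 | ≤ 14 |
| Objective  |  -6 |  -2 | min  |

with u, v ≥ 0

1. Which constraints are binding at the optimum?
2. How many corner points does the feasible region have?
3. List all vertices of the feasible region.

1. C1, C2
2. 4
3. (0, 0), (10, 0), (10, 6), (0, 12.67)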